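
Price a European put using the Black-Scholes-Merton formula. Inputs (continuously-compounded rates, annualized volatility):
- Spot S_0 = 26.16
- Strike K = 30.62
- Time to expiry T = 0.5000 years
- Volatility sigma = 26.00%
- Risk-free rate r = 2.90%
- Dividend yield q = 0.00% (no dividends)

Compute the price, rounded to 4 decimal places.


Answer: Price = 4.6637

Derivation:
d1 = (ln(S/K) + (r - q + 0.5*sigma^2) * T) / (sigma * sqrt(T)) = -0.68546857
d2 = d1 - sigma * sqrt(T) = -0.86931634
exp(-rT) = 0.98560462; exp(-qT) = 1.00000000
P = K * exp(-rT) * N(-d2) - S_0 * exp(-qT) * N(-d1)
N(-d1) = 0.75347586; N(-d2) = 0.80766293
P = 30.6200 * 0.98560462 * 0.80766293 - 26.1600 * 1.00000000 * 0.75347586 = 4.6637


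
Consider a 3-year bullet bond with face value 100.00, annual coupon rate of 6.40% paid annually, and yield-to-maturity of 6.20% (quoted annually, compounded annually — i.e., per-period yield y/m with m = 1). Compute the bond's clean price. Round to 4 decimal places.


Coupon per period c = face * coupon_rate / m = 6.400000
Periods per year m = 1; per-period yield y/m = 0.062000
Number of cashflows N = 3
Cashflows (t years, CF_t, discount factor 1/(1+y/m)^(m*t), PV):
  t = 1.0000: CF_t = 6.400000, DF = 0.941620, PV = 6.026365
  t = 2.0000: CF_t = 6.400000, DF = 0.886647, PV = 5.674544
  t = 3.0000: CF_t = 106.400000, DF = 0.834885, PV = 88.831721
Price P = sum_t PV_t = 100.532630

Answer: Price = 100.5326


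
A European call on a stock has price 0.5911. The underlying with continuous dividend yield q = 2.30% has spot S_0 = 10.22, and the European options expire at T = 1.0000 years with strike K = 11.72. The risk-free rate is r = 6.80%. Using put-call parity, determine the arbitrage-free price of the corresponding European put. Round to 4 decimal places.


Put-call parity: C - P = S_0 * exp(-qT) - K * exp(-rT).
S_0 * exp(-qT) = 10.2200 * 0.97726248 = 9.98762258
K * exp(-rT) = 11.7200 * 0.93426047 = 10.94953275
P = C - S*exp(-qT) + K*exp(-rT)
P = 0.5911 - 9.98762258 + 10.94953275 = 1.5530

Answer: Put price = 1.5530


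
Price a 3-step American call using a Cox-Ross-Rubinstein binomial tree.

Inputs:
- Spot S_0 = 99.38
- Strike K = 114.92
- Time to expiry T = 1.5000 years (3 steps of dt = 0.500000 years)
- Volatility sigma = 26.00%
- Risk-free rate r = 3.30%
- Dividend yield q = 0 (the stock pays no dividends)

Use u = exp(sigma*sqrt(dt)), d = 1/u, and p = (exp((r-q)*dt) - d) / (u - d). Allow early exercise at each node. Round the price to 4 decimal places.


Answer: Price = V(0,0) = 8.4272

Derivation:
dt = T/N = 0.500000
u = exp(sigma*sqrt(dt)) = 1.201833; d = 1/u = 0.832062
p = (exp((r-q)*dt) - d) / (u - d) = 0.499160
Discount per step: exp(-r*dt) = 0.983635
Stock lattice S(k, i) with i counting down-moves:
  k=0: S(0,0) = 99.3800
  k=1: S(1,0) = 119.4381; S(1,1) = 82.6904
  k=2: S(2,0) = 143.5447; S(2,1) = 99.3800; S(2,2) = 68.8036
  k=3: S(3,0) = 172.5167; S(3,1) = 119.4381; S(3,2) = 82.6904; S(3,3) = 57.2489
Terminal payoffs V(N, i) = max(S_T - K, 0):
  V(3,0) = 57.596723; V(3,1) = 4.518148; V(3,2) = 0.000000; V(3,3) = 0.000000
Backward induction: V(k, i) = exp(-r*dt) * [p * V(k+1, i) + (1-p) * V(k+1, i+1)]; then take max(V_cont, immediate exercise) for American.
  V(2,0) = exp(-r*dt) * [p*57.596723 + (1-p)*4.518148] = 30.505312; exercise = 28.624690; V(2,0) = max -> 30.505312
  V(2,1) = exp(-r*dt) * [p*4.518148 + (1-p)*0.000000] = 2.218370; exercise = 0.000000; V(2,1) = max -> 2.218370
  V(2,2) = exp(-r*dt) * [p*0.000000 + (1-p)*0.000000] = 0.000000; exercise = 0.000000; V(2,2) = max -> 0.000000
  V(1,0) = exp(-r*dt) * [p*30.505312 + (1-p)*2.218370] = 16.070700; exercise = 4.518148; V(1,0) = max -> 16.070700
  V(1,1) = exp(-r*dt) * [p*2.218370 + (1-p)*0.000000] = 1.089200; exercise = 0.000000; V(1,1) = max -> 1.089200
  V(0,0) = exp(-r*dt) * [p*16.070700 + (1-p)*1.089200] = 8.427157; exercise = 0.000000; V(0,0) = max -> 8.427157


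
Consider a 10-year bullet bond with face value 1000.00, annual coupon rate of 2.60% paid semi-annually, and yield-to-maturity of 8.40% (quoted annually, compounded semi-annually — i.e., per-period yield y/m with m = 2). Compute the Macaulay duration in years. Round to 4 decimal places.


Answer: Macaulay duration = 8.4628 years

Derivation:
Coupon per period c = face * coupon_rate / m = 13.000000
Periods per year m = 2; per-period yield y/m = 0.042000
Number of cashflows N = 20
Cashflows (t years, CF_t, discount factor 1/(1+y/m)^(m*t), PV):
  t = 0.5000: CF_t = 13.000000, DF = 0.959693, PV = 12.476008
  t = 1.0000: CF_t = 13.000000, DF = 0.921010, PV = 11.973136
  t = 1.5000: CF_t = 13.000000, DF = 0.883887, PV = 11.490534
  t = 2.0000: CF_t = 13.000000, DF = 0.848260, PV = 11.027383
  t = 2.5000: CF_t = 13.000000, DF = 0.814069, PV = 10.582902
  t = 3.0000: CF_t = 13.000000, DF = 0.781257, PV = 10.156335
  t = 3.5000: CF_t = 13.000000, DF = 0.749766, PV = 9.746963
  t = 4.0000: CF_t = 13.000000, DF = 0.719545, PV = 9.354091
  t = 4.5000: CF_t = 13.000000, DF = 0.690543, PV = 8.977055
  t = 5.0000: CF_t = 13.000000, DF = 0.662709, PV = 8.615216
  t = 5.5000: CF_t = 13.000000, DF = 0.635997, PV = 8.267961
  t = 6.0000: CF_t = 13.000000, DF = 0.610362, PV = 7.934704
  t = 6.5000: CF_t = 13.000000, DF = 0.585760, PV = 7.614879
  t = 7.0000: CF_t = 13.000000, DF = 0.562150, PV = 7.307945
  t = 7.5000: CF_t = 13.000000, DF = 0.539491, PV = 7.013383
  t = 8.0000: CF_t = 13.000000, DF = 0.517746, PV = 6.730694
  t = 8.5000: CF_t = 13.000000, DF = 0.496877, PV = 6.459399
  t = 9.0000: CF_t = 13.000000, DF = 0.476849, PV = 6.199040
  t = 9.5000: CF_t = 13.000000, DF = 0.457629, PV = 5.949174
  t = 10.0000: CF_t = 1013.000000, DF = 0.439183, PV = 444.892481
Price P = sum_t PV_t = 612.769284
Macaulay numerator sum_t t * PV_t:
  t * PV_t at t = 0.5000: 6.238004
  t * PV_t at t = 1.0000: 11.973136
  t * PV_t at t = 1.5000: 17.235800
  t * PV_t at t = 2.0000: 22.054767
  t * PV_t at t = 2.5000: 26.457254
  t * PV_t at t = 3.0000: 30.469006
  t * PV_t at t = 3.5000: 34.114371
  t * PV_t at t = 4.0000: 37.416365
  t * PV_t at t = 4.5000: 40.396747
  t * PV_t at t = 5.0000: 43.076079
  t * PV_t at t = 5.5000: 45.473788
  t * PV_t at t = 6.0000: 47.608223
  t * PV_t at t = 6.5000: 49.496713
  t * PV_t at t = 7.0000: 51.155617
  t * PV_t at t = 7.5000: 52.600374
  t * PV_t at t = 8.0000: 53.845552
  t * PV_t at t = 8.5000: 54.904894
  t * PV_t at t = 9.0000: 55.791356
  t * PV_t at t = 9.5000: 56.517156
  t * PV_t at t = 10.0000: 4448.924812
Macaulay duration D = (sum_t t * PV_t) / P = 5185.750015 / 612.769284 = 8.462810


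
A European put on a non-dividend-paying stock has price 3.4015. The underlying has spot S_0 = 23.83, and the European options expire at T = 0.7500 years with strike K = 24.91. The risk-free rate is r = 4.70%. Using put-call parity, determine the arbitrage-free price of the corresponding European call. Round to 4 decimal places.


Put-call parity: C - P = S_0 * exp(-qT) - K * exp(-rT).
S_0 * exp(-qT) = 23.8300 * 1.00000000 = 23.83000000
K * exp(-rT) = 24.9100 * 0.96536405 = 24.04721836
C = P + S*exp(-qT) - K*exp(-rT)
C = 3.4015 + 23.83000000 - 24.04721836 = 3.1843

Answer: Call price = 3.1843


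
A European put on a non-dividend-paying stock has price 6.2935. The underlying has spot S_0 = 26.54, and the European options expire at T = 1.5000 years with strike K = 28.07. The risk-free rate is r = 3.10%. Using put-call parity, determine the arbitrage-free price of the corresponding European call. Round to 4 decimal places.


Put-call parity: C - P = S_0 * exp(-qT) - K * exp(-rT).
S_0 * exp(-qT) = 26.5400 * 1.00000000 = 26.54000000
K * exp(-rT) = 28.0700 * 0.95456456 = 26.79462722
C = P + S*exp(-qT) - K*exp(-rT)
C = 6.2935 + 26.54000000 - 26.79462722 = 6.0389

Answer: Call price = 6.0389


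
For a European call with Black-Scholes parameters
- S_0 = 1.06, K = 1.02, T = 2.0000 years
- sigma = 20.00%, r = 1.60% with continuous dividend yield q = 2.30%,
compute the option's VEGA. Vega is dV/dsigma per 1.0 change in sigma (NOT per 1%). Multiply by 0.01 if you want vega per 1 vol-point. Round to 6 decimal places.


d1 = 0.2279227217; d2 = -0.0549199908
phi(d1) = 0.3887134199; exp(-qT) = 0.9550419622; exp(-rT) = 0.9685065821
Vega = S * exp(-qT) * phi(d1) * sqrt(T) = 1.0600 * 0.9550419622 * 0.3887134199 * 1.4142135624 = 0.556510

Answer: Vega = 0.556510


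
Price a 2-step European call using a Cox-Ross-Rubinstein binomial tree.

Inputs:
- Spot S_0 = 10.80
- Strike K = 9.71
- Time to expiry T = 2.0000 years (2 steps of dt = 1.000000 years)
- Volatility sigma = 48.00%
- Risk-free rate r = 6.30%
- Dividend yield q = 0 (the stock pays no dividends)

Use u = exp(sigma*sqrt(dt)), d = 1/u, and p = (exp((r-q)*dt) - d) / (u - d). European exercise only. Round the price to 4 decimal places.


Answer: Price = V(0,0) = 3.7400

Derivation:
dt = T/N = 1.000000
u = exp(sigma*sqrt(dt)) = 1.616074; d = 1/u = 0.618783
p = (exp((r-q)*dt) - d) / (u - d) = 0.447456
Discount per step: exp(-r*dt) = 0.938943
Stock lattice S(k, i) with i counting down-moves:
  k=0: S(0,0) = 10.8000
  k=1: S(1,0) = 17.4536; S(1,1) = 6.6829
  k=2: S(2,0) = 28.2063; S(2,1) = 10.8000; S(2,2) = 4.1352
Terminal payoffs V(N, i) = max(S_T - K, 0):
  V(2,0) = 18.496322; V(2,1) = 1.090000; V(2,2) = 0.000000
Backward induction: V(k, i) = exp(-r*dt) * [p * V(k+1, i) + (1-p) * V(k+1, i+1)].
  V(1,0) = exp(-r*dt) * [p*18.496322 + (1-p)*1.090000] = 8.336462
  V(1,1) = exp(-r*dt) * [p*1.090000 + (1-p)*0.000000] = 0.457948
  V(0,0) = exp(-r*dt) * [p*8.336462 + (1-p)*0.457948] = 3.740031


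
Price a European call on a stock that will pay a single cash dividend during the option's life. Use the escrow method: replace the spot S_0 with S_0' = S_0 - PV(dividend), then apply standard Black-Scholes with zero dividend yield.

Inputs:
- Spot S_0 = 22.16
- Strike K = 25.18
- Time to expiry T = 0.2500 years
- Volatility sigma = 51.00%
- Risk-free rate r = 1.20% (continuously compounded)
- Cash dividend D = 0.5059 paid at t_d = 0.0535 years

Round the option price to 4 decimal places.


Answer: Price = 1.0318

Derivation:
PV(D) = D * exp(-r * t_d) = 0.5059 * 0.99935821 = 0.50557532
S_0' = S_0 - PV(D) = 22.1600 - 0.50557532 = 21.65442468
d1 = (ln(S_0'/K) + (r + sigma^2/2)*T) / (sigma*sqrt(T)) = -0.45226558
d2 = d1 - sigma*sqrt(T) = -0.70726558
exp(-rT) = 0.99700450
N(d1) = 0.32553884; N(d2) = 0.23970073
C = S_0' * N(d1) - K * exp(-rT) * N(d2) = 21.65442468 * 0.32553884 - 25.1800 * 0.99700450 * 0.23970073 = 1.0318


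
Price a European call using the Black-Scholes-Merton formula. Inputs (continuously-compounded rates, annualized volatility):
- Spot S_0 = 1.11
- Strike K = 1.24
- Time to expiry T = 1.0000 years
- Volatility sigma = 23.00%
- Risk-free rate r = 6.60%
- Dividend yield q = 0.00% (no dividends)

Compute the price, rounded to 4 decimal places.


Answer: Price = 0.0805

Derivation:
d1 = (ln(S/K) + (r - q + 0.5*sigma^2) * T) / (sigma * sqrt(T)) = -0.07957115
d2 = d1 - sigma * sqrt(T) = -0.30957115
exp(-rT) = 0.93613086; exp(-qT) = 1.00000000
C = S_0 * exp(-qT) * N(d1) - K * exp(-rT) * N(d2)
N(d1) = 0.46828917; N(d2) = 0.37844355
C = 1.1100 * 1.00000000 * 0.46828917 - 1.2400 * 0.93613086 * 0.37844355 = 0.0805


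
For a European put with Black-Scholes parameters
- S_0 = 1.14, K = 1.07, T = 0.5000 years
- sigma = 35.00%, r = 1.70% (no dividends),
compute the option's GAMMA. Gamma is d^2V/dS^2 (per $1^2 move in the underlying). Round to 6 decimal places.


d1 = 0.4141407803; d2 = 0.1666534069
phi(d1) = 0.3661563591; exp(-qT) = 1.0000000000; exp(-rT) = 0.9915360229
Gamma = exp(-qT) * phi(d1) / (S * sigma * sqrt(T)) = 1.0000000000 * 0.3661563591 / (1.1400 * 0.3500 * 0.7071067812) = 1.297803

Answer: Gamma = 1.297803


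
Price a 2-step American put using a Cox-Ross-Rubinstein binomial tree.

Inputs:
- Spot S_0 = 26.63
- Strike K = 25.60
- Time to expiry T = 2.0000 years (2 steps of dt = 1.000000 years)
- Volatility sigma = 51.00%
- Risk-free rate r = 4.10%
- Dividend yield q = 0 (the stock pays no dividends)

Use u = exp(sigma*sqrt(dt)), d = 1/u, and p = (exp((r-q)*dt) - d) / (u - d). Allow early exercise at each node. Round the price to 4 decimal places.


dt = T/N = 1.000000
u = exp(sigma*sqrt(dt)) = 1.665291; d = 1/u = 0.600496
p = (exp((r-q)*dt) - d) / (u - d) = 0.414499
Discount per step: exp(-r*dt) = 0.959829
Stock lattice S(k, i) with i counting down-moves:
  k=0: S(0,0) = 26.6300
  k=1: S(1,0) = 44.3467; S(1,1) = 15.9912
  k=2: S(2,0) = 73.8502; S(2,1) = 26.6300; S(2,2) = 9.6026
Terminal payoffs V(N, i) = max(K - S_T, 0):
  V(2,0) = 0.000000; V(2,1) = 0.000000; V(2,2) = 15.997357
Backward induction: V(k, i) = exp(-r*dt) * [p * V(k+1, i) + (1-p) * V(k+1, i+1)]; then take max(V_cont, immediate exercise) for American.
  V(1,0) = exp(-r*dt) * [p*0.000000 + (1-p)*0.000000] = 0.000000; exercise = 0.000000; V(1,0) = max -> 0.000000
  V(1,1) = exp(-r*dt) * [p*0.000000 + (1-p)*15.997357] = 8.990212; exercise = 9.608803; V(1,1) = max -> 9.608803
  V(0,0) = exp(-r*dt) * [p*0.000000 + (1-p)*9.608803] = 5.399965; exercise = 0.000000; V(0,0) = max -> 5.399965

Answer: Price = V(0,0) = 5.4000


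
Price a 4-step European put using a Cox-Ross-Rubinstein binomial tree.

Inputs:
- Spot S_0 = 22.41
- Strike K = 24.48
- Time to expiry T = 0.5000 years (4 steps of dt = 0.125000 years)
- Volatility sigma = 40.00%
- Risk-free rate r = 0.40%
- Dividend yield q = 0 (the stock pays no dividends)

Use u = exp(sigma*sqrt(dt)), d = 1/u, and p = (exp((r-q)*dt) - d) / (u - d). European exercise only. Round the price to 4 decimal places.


Answer: Price = V(0,0) = 3.8649

Derivation:
dt = T/N = 0.125000
u = exp(sigma*sqrt(dt)) = 1.151910; d = 1/u = 0.868123
p = (exp((r-q)*dt) - d) / (u - d) = 0.466466
Discount per step: exp(-r*dt) = 0.999500
Stock lattice S(k, i) with i counting down-moves:
  k=0: S(0,0) = 22.4100
  k=1: S(1,0) = 25.8143; S(1,1) = 19.4546
  k=2: S(2,0) = 29.7357; S(2,1) = 22.4100; S(2,2) = 16.8890
  k=3: S(3,0) = 34.2529; S(3,1) = 25.8143; S(3,2) = 19.4546; S(3,3) = 14.6618
  k=4: S(4,0) = 39.4563; S(4,1) = 29.7357; S(4,2) = 22.4100; S(4,3) = 16.8890; S(4,4) = 12.7282
Terminal payoffs V(N, i) = max(K - S_T, 0):
  V(4,0) = 0.000000; V(4,1) = 0.000000; V(4,2) = 2.070000; V(4,3) = 7.590965; V(4,4) = 11.751776
Backward induction: V(k, i) = exp(-r*dt) * [p * V(k+1, i) + (1-p) * V(k+1, i+1)].
  V(3,0) = exp(-r*dt) * [p*0.000000 + (1-p)*0.000000] = 0.000000
  V(3,1) = exp(-r*dt) * [p*0.000000 + (1-p)*2.070000] = 1.103864
  V(3,2) = exp(-r*dt) * [p*2.070000 + (1-p)*7.590965] = 5.013117
  V(3,3) = exp(-r*dt) * [p*7.590965 + (1-p)*11.751776] = 9.805996
  V(2,0) = exp(-r*dt) * [p*0.000000 + (1-p)*1.103864] = 0.588655
  V(2,1) = exp(-r*dt) * [p*1.103864 + (1-p)*5.013117] = 3.187989
  V(2,2) = exp(-r*dt) * [p*5.013117 + (1-p)*9.805996] = 7.566498
  V(1,0) = exp(-r*dt) * [p*0.588655 + (1-p)*3.187989] = 1.974501
  V(1,1) = exp(-r*dt) * [p*3.187989 + (1-p)*7.566498] = 5.521312
  V(0,0) = exp(-r*dt) * [p*1.974501 + (1-p)*5.521312] = 3.864913


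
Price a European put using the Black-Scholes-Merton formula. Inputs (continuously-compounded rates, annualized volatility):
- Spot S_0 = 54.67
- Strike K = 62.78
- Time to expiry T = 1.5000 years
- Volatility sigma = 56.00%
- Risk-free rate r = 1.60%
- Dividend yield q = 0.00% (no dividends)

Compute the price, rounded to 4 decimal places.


Answer: Price = 19.0766

Derivation:
d1 = (ln(S/K) + (r - q + 0.5*sigma^2) * T) / (sigma * sqrt(T)) = 0.17624452
d2 = d1 - sigma * sqrt(T) = -0.50961261
exp(-rT) = 0.97628571; exp(-qT) = 1.00000000
P = K * exp(-rT) * N(-d2) - S_0 * exp(-qT) * N(-d1)
N(-d1) = 0.43005092; N(-d2) = 0.69483855
P = 62.7800 * 0.97628571 * 0.69483855 - 54.6700 * 1.00000000 * 0.43005092 = 19.0766


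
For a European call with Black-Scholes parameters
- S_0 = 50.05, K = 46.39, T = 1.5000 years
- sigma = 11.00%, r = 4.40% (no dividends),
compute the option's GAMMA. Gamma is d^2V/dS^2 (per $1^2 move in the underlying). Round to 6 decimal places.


Answer: Gamma = 0.031567

Derivation:
d1 = 1.1209279769; d2 = 0.9862060410
phi(d1) = 0.2128477201; exp(-qT) = 1.0000000000; exp(-rT) = 0.9361308643
Gamma = exp(-qT) * phi(d1) / (S * sigma * sqrt(T)) = 1.0000000000 * 0.2128477201 / (50.0500 * 0.1100 * 1.2247448714) = 0.031567


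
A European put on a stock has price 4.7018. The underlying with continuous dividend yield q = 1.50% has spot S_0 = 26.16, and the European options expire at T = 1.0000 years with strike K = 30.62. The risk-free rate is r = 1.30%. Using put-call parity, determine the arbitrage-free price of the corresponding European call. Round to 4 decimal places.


Answer: Call price = 0.2478

Derivation:
Put-call parity: C - P = S_0 * exp(-qT) - K * exp(-rT).
S_0 * exp(-qT) = 26.1600 * 0.98511194 = 25.77052834
K * exp(-rT) = 30.6200 * 0.98708414 = 30.22451621
C = P + S*exp(-qT) - K*exp(-rT)
C = 4.7018 + 25.77052834 - 30.22451621 = 0.2478


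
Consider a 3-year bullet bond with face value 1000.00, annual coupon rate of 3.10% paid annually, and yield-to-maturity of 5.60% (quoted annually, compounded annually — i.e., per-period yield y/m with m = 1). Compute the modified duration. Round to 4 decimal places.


Coupon per period c = face * coupon_rate / m = 31.000000
Periods per year m = 1; per-period yield y/m = 0.056000
Number of cashflows N = 3
Cashflows (t years, CF_t, discount factor 1/(1+y/m)^(m*t), PV):
  t = 1.0000: CF_t = 31.000000, DF = 0.946970, PV = 29.356061
  t = 2.0000: CF_t = 31.000000, DF = 0.896752, PV = 27.799300
  t = 3.0000: CF_t = 1031.000000, DF = 0.849197, PV = 875.521692
Price P = sum_t PV_t = 932.677052
First compute Macaulay numerator sum_t t * PV_t:
  t * PV_t at t = 1.0000: 29.356061
  t * PV_t at t = 2.0000: 55.598600
  t * PV_t at t = 3.0000: 2626.565076
Macaulay duration D = 2711.519736 / 932.677052 = 2.907244
Modified duration = D / (1 + y/m) = 2.907244 / (1 + 0.056000) = 2.753072

Answer: Modified duration = 2.7531


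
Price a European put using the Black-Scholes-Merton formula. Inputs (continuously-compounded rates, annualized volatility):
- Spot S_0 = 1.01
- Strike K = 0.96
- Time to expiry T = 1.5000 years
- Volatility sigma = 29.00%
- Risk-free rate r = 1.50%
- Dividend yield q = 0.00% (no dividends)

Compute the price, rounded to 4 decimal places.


Answer: Price = 0.1045

Derivation:
d1 = (ln(S/K) + (r - q + 0.5*sigma^2) * T) / (sigma * sqrt(T)) = 0.38388664
d2 = d1 - sigma * sqrt(T) = 0.02871063
exp(-rT) = 0.97775124; exp(-qT) = 1.00000000
P = K * exp(-rT) * N(-d2) - S_0 * exp(-qT) * N(-d1)
N(-d1) = 0.35053124; N(-d2) = 0.48854769
P = 0.9600 * 0.97775124 * 0.48854769 - 1.0100 * 1.00000000 * 0.35053124 = 0.1045


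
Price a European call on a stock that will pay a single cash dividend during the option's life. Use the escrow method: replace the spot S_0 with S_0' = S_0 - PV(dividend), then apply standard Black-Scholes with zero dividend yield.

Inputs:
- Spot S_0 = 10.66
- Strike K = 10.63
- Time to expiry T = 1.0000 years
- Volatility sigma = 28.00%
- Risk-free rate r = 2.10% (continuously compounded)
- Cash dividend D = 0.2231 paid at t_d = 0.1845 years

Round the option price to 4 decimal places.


Answer: Price = 1.1749

Derivation:
PV(D) = D * exp(-r * t_d) = 0.2231 * 0.99613300 = 0.22223727
S_0' = S_0 - PV(D) = 10.6600 - 0.22223727 = 10.43776273
d1 = (ln(S_0'/K) + (r + sigma^2/2)*T) / (sigma*sqrt(T)) = 0.14982168
d2 = d1 - sigma*sqrt(T) = -0.13017832
exp(-rT) = 0.97921896
N(d1) = 0.55954735; N(d2) = 0.44821267
C = S_0' * N(d1) - K * exp(-rT) * N(d2) = 10.43776273 * 0.55954735 - 10.6300 * 0.97921896 * 0.44821267 = 1.1749


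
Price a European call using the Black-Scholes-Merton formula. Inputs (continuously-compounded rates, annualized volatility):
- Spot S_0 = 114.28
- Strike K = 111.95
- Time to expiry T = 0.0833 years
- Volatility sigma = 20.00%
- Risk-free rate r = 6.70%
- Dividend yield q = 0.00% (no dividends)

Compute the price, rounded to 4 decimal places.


Answer: Price = 4.3364

Derivation:
d1 = (ln(S/K) + (r - q + 0.5*sigma^2) * T) / (sigma * sqrt(T)) = 0.48240915
d2 = d1 - sigma * sqrt(T) = 0.42468567
exp(-rT) = 0.99443445; exp(-qT) = 1.00000000
C = S_0 * exp(-qT) * N(d1) - K * exp(-rT) * N(d2)
N(d1) = 0.68524234; N(d2) = 0.66446708
C = 114.2800 * 1.00000000 * 0.68524234 - 111.9500 * 0.99443445 * 0.66446708 = 4.3364


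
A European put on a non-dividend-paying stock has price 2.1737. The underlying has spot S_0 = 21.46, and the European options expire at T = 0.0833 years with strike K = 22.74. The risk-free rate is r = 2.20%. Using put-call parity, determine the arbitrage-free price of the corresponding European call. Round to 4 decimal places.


Answer: Call price = 0.9353

Derivation:
Put-call parity: C - P = S_0 * exp(-qT) - K * exp(-rT).
S_0 * exp(-qT) = 21.4600 * 1.00000000 = 21.46000000
K * exp(-rT) = 22.7400 * 0.99816908 = 22.69836484
C = P + S*exp(-qT) - K*exp(-rT)
C = 2.1737 + 21.46000000 - 22.69836484 = 0.9353


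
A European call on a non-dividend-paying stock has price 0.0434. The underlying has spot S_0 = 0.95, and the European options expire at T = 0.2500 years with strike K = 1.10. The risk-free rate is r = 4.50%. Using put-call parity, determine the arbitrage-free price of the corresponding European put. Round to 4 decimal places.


Answer: Put price = 0.1811

Derivation:
Put-call parity: C - P = S_0 * exp(-qT) - K * exp(-rT).
S_0 * exp(-qT) = 0.9500 * 1.00000000 = 0.95000000
K * exp(-rT) = 1.1000 * 0.98881304 = 1.08769435
P = C - S*exp(-qT) + K*exp(-rT)
P = 0.0434 - 0.95000000 + 1.08769435 = 0.1811


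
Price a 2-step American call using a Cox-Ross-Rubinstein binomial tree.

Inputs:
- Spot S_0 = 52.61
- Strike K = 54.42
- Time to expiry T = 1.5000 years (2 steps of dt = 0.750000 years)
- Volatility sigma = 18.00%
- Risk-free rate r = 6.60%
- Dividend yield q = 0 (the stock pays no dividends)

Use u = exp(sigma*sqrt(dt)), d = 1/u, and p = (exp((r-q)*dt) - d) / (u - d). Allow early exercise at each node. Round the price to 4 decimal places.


Answer: Price = V(0,0) = 6.1341

Derivation:
dt = T/N = 0.750000
u = exp(sigma*sqrt(dt)) = 1.168691; d = 1/u = 0.855658
p = (exp((r-q)*dt) - d) / (u - d) = 0.623217
Discount per step: exp(-r*dt) = 0.951705
Stock lattice S(k, i) with i counting down-moves:
  k=0: S(0,0) = 52.6100
  k=1: S(1,0) = 61.4848; S(1,1) = 45.0162
  k=2: S(2,0) = 71.8568; S(2,1) = 52.6100; S(2,2) = 38.5184
Terminal payoffs V(N, i) = max(S_T - K, 0):
  V(2,0) = 17.436808; V(2,1) = 0.000000; V(2,2) = 0.000000
Backward induction: V(k, i) = exp(-r*dt) * [p * V(k+1, i) + (1-p) * V(k+1, i+1)]; then take max(V_cont, immediate exercise) for American.
  V(1,0) = exp(-r*dt) * [p*17.436808 + (1-p)*0.000000] = 10.342096; exercise = 7.064849; V(1,0) = max -> 10.342096
  V(1,1) = exp(-r*dt) * [p*0.000000 + (1-p)*0.000000] = 0.000000; exercise = 0.000000; V(1,1) = max -> 0.000000
  V(0,0) = exp(-r*dt) * [p*10.342096 + (1-p)*0.000000] = 6.134090; exercise = 0.000000; V(0,0) = max -> 6.134090


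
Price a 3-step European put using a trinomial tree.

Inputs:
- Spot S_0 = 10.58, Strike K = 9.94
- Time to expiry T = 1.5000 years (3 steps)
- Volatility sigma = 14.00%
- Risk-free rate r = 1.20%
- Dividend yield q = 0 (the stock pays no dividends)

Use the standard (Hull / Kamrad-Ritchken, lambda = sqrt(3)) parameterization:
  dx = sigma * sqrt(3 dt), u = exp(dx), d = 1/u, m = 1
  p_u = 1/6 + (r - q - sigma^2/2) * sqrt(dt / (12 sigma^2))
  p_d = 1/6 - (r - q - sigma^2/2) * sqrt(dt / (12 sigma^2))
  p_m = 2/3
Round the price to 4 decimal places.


dt = T/N = 0.500000; dx = sigma*sqrt(3*dt) = 0.171464
u = exp(dx) = 1.187042; d = 1/u = 0.842430
p_u = 0.169874, p_m = 0.666667, p_d = 0.163459
Discount per step: exp(-r*dt) = 0.994018
Stock lattice S(k, j) with j the centered position index:
  k=0: S(0,+0) = 10.5800
  k=1: S(1,-1) = 8.9129; S(1,+0) = 10.5800; S(1,+1) = 12.5589
  k=2: S(2,-2) = 7.5085; S(2,-1) = 8.9129; S(2,+0) = 10.5800; S(2,+1) = 12.5589; S(2,+2) = 14.9079
  k=3: S(3,-3) = 6.3254; S(3,-2) = 7.5085; S(3,-1) = 8.9129; S(3,+0) = 10.5800; S(3,+1) = 12.5589; S(3,+2) = 14.9079; S(3,+3) = 17.6963
Terminal payoffs V(N, j) = max(K - S_T, 0):
  V(3,-3) = 3.614604; V(3,-2) = 2.431491; V(3,-1) = 1.027087; V(3,+0) = 0.000000; V(3,+1) = 0.000000; V(3,+2) = 0.000000; V(3,+3) = 0.000000
Backward induction: V(k, j) = exp(-r*dt) * [p_u * V(k+1, j+1) + p_m * V(k+1, j) + p_d * V(k+1, j-1)]
  V(2,-2) = exp(-r*dt) * [p_u*1.027087 + p_m*2.431491 + p_d*3.614604] = 2.372035
  V(2,-1) = exp(-r*dt) * [p_u*0.000000 + p_m*1.027087 + p_d*2.431491] = 1.075700
  V(2,+0) = exp(-r*dt) * [p_u*0.000000 + p_m*0.000000 + p_d*1.027087] = 0.166882
  V(2,+1) = exp(-r*dt) * [p_u*0.000000 + p_m*0.000000 + p_d*0.000000] = 0.000000
  V(2,+2) = exp(-r*dt) * [p_u*0.000000 + p_m*0.000000 + p_d*0.000000] = 0.000000
  V(1,-1) = exp(-r*dt) * [p_u*0.166882 + p_m*1.075700 + p_d*2.372035] = 1.126434
  V(1,+0) = exp(-r*dt) * [p_u*0.000000 + p_m*0.166882 + p_d*1.075700] = 0.285370
  V(1,+1) = exp(-r*dt) * [p_u*0.000000 + p_m*0.000000 + p_d*0.166882] = 0.027115
  V(0,+0) = exp(-r*dt) * [p_u*0.027115 + p_m*0.285370 + p_d*1.126434] = 0.376712

Answer: Price = V(0,0) = 0.3767


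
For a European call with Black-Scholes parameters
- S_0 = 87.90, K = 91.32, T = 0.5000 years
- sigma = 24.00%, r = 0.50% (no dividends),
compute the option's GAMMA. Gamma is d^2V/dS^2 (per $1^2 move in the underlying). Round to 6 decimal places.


Answer: Gamma = 0.026535

Derivation:
d1 = -0.1253347770; d2 = -0.2950404044
phi(d1) = 0.3958211004; exp(-qT) = 1.0000000000; exp(-rT) = 0.9975031224
Gamma = exp(-qT) * phi(d1) / (S * sigma * sqrt(T)) = 1.0000000000 * 0.3958211004 / (87.9000 * 0.2400 * 0.7071067812) = 0.026535


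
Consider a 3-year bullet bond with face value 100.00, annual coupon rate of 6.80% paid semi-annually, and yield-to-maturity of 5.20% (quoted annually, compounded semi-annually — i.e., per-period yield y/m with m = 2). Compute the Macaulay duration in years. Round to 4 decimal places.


Answer: Macaulay duration = 2.7698 years

Derivation:
Coupon per period c = face * coupon_rate / m = 3.400000
Periods per year m = 2; per-period yield y/m = 0.026000
Number of cashflows N = 6
Cashflows (t years, CF_t, discount factor 1/(1+y/m)^(m*t), PV):
  t = 0.5000: CF_t = 3.400000, DF = 0.974659, PV = 3.313840
  t = 1.0000: CF_t = 3.400000, DF = 0.949960, PV = 3.229864
  t = 1.5000: CF_t = 3.400000, DF = 0.925887, PV = 3.148015
  t = 2.0000: CF_t = 3.400000, DF = 0.902424, PV = 3.068241
  t = 2.5000: CF_t = 3.400000, DF = 0.879555, PV = 2.990488
  t = 3.0000: CF_t = 103.400000, DF = 0.857266, PV = 88.641353
Price P = sum_t PV_t = 104.391801
Macaulay numerator sum_t t * PV_t:
  t * PV_t at t = 0.5000: 1.656920
  t * PV_t at t = 1.0000: 3.229864
  t * PV_t at t = 1.5000: 4.722023
  t * PV_t at t = 2.0000: 6.136482
  t * PV_t at t = 2.5000: 7.476221
  t * PV_t at t = 3.0000: 265.924058
Macaulay duration D = (sum_t t * PV_t) / P = 289.145567 / 104.391801 = 2.769811


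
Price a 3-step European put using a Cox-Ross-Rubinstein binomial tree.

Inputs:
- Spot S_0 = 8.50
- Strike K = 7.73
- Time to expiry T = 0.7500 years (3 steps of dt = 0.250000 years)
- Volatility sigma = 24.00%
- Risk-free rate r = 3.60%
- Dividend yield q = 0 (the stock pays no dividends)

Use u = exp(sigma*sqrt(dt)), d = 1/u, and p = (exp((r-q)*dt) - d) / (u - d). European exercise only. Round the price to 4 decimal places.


dt = T/N = 0.250000
u = exp(sigma*sqrt(dt)) = 1.127497; d = 1/u = 0.886920
p = (exp((r-q)*dt) - d) / (u - d) = 0.507615
Discount per step: exp(-r*dt) = 0.991040
Stock lattice S(k, i) with i counting down-moves:
  k=0: S(0,0) = 8.5000
  k=1: S(1,0) = 9.5837; S(1,1) = 7.5388
  k=2: S(2,0) = 10.8056; S(2,1) = 8.5000; S(2,2) = 6.6863
  k=3: S(3,0) = 12.1833; S(3,1) = 9.5837; S(3,2) = 7.5388; S(3,3) = 5.9302
Terminal payoffs V(N, i) = max(K - S_T, 0):
  V(3,0) = 0.000000; V(3,1) = 0.000000; V(3,2) = 0.191176; V(3,3) = 1.799751
Backward induction: V(k, i) = exp(-r*dt) * [p * V(k+1, i) + (1-p) * V(k+1, i+1)].
  V(2,0) = exp(-r*dt) * [p*0.000000 + (1-p)*0.000000] = 0.000000
  V(2,1) = exp(-r*dt) * [p*0.000000 + (1-p)*0.191176] = 0.093289
  V(2,2) = exp(-r*dt) * [p*0.191176 + (1-p)*1.799751] = 0.974405
  V(1,0) = exp(-r*dt) * [p*0.000000 + (1-p)*0.093289] = 0.045523
  V(1,1) = exp(-r*dt) * [p*0.093289 + (1-p)*0.974405] = 0.522415
  V(0,0) = exp(-r*dt) * [p*0.045523 + (1-p)*0.522415] = 0.277825

Answer: Price = V(0,0) = 0.2778


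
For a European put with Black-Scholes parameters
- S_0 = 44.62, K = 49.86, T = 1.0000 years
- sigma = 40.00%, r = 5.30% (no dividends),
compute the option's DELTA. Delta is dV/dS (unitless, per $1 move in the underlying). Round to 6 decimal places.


Answer: Delta = -0.478106

Derivation:
d1 = 0.0549077773; d2 = -0.3450922227
phi(d1) = 0.3983413551; exp(-qT) = 1.0000000000; exp(-rT) = 0.9483800125
N(-d1) = 0.4781059679
Delta = -exp(-qT) * N(-d1) = -1.0000000000 * 0.4781059679 = -0.478106


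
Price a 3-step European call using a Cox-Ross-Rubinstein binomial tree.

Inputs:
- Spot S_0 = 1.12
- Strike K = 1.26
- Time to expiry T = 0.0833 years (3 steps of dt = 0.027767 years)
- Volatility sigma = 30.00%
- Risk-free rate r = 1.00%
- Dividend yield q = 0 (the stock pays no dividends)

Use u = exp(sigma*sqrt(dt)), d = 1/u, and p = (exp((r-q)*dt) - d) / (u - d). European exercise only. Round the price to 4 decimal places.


Answer: Price = V(0,0) = 0.0049

Derivation:
dt = T/N = 0.027767
u = exp(sigma*sqrt(dt)) = 1.051261; d = 1/u = 0.951239
p = (exp((r-q)*dt) - d) / (u - d) = 0.490282
Discount per step: exp(-r*dt) = 0.999722
Stock lattice S(k, i) with i counting down-moves:
  k=0: S(0,0) = 1.1200
  k=1: S(1,0) = 1.1774; S(1,1) = 1.0654
  k=2: S(2,0) = 1.2378; S(2,1) = 1.1200; S(2,2) = 1.0134
  k=3: S(3,0) = 1.3012; S(3,1) = 1.1774; S(3,2) = 1.0654; S(3,3) = 0.9640
Terminal payoffs V(N, i) = max(S_T - K, 0):
  V(3,0) = 0.041215; V(3,1) = 0.000000; V(3,2) = 0.000000; V(3,3) = 0.000000
Backward induction: V(k, i) = exp(-r*dt) * [p * V(k+1, i) + (1-p) * V(k+1, i+1)].
  V(2,0) = exp(-r*dt) * [p*0.041215 + (1-p)*0.000000] = 0.020201
  V(2,1) = exp(-r*dt) * [p*0.000000 + (1-p)*0.000000] = 0.000000
  V(2,2) = exp(-r*dt) * [p*0.000000 + (1-p)*0.000000] = 0.000000
  V(1,0) = exp(-r*dt) * [p*0.020201 + (1-p)*0.000000] = 0.009902
  V(1,1) = exp(-r*dt) * [p*0.000000 + (1-p)*0.000000] = 0.000000
  V(0,0) = exp(-r*dt) * [p*0.009902 + (1-p)*0.000000] = 0.004853


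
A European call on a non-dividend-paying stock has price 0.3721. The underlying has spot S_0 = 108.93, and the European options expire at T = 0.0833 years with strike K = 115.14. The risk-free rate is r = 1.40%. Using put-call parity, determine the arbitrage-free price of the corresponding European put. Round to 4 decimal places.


Put-call parity: C - P = S_0 * exp(-qT) - K * exp(-rT).
S_0 * exp(-qT) = 108.9300 * 1.00000000 = 108.93000000
K * exp(-rT) = 115.1400 * 0.99883448 = 115.00580200
P = C - S*exp(-qT) + K*exp(-rT)
P = 0.3721 - 108.93000000 + 115.00580200 = 6.4479

Answer: Put price = 6.4479


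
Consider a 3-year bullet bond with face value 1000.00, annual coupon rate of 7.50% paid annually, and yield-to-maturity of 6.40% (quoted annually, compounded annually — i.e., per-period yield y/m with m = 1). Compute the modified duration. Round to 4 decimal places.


Coupon per period c = face * coupon_rate / m = 75.000000
Periods per year m = 1; per-period yield y/m = 0.064000
Number of cashflows N = 3
Cashflows (t years, CF_t, discount factor 1/(1+y/m)^(m*t), PV):
  t = 1.0000: CF_t = 75.000000, DF = 0.939850, PV = 70.488722
  t = 2.0000: CF_t = 75.000000, DF = 0.883317, PV = 66.248799
  t = 3.0000: CF_t = 1075.000000, DF = 0.830185, PV = 892.449356
Price P = sum_t PV_t = 1029.186876
First compute Macaulay numerator sum_t t * PV_t:
  t * PV_t at t = 1.0000: 70.488722
  t * PV_t at t = 2.0000: 132.497597
  t * PV_t at t = 3.0000: 2677.348067
Macaulay duration D = 2880.334386 / 1029.186876 = 2.798651
Modified duration = D / (1 + y/m) = 2.798651 / (1 + 0.064000) = 2.630311

Answer: Modified duration = 2.6303


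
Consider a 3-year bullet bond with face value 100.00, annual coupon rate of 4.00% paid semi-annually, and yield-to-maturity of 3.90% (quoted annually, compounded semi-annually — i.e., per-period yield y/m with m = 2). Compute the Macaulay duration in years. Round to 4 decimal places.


Coupon per period c = face * coupon_rate / m = 2.000000
Periods per year m = 2; per-period yield y/m = 0.019500
Number of cashflows N = 6
Cashflows (t years, CF_t, discount factor 1/(1+y/m)^(m*t), PV):
  t = 0.5000: CF_t = 2.000000, DF = 0.980873, PV = 1.961746
  t = 1.0000: CF_t = 2.000000, DF = 0.962112, PV = 1.924224
  t = 1.5000: CF_t = 2.000000, DF = 0.943709, PV = 1.887419
  t = 2.0000: CF_t = 2.000000, DF = 0.925659, PV = 1.851318
  t = 2.5000: CF_t = 2.000000, DF = 0.907954, PV = 1.815908
  t = 3.0000: CF_t = 102.000000, DF = 0.890588, PV = 90.839930
Price P = sum_t PV_t = 100.280545
Macaulay numerator sum_t t * PV_t:
  t * PV_t at t = 0.5000: 0.980873
  t * PV_t at t = 1.0000: 1.924224
  t * PV_t at t = 1.5000: 2.831128
  t * PV_t at t = 2.0000: 3.702636
  t * PV_t at t = 2.5000: 4.539770
  t * PV_t at t = 3.0000: 272.519790
Macaulay duration D = (sum_t t * PV_t) / P = 286.498422 / 100.280545 = 2.856969

Answer: Macaulay duration = 2.8570 years


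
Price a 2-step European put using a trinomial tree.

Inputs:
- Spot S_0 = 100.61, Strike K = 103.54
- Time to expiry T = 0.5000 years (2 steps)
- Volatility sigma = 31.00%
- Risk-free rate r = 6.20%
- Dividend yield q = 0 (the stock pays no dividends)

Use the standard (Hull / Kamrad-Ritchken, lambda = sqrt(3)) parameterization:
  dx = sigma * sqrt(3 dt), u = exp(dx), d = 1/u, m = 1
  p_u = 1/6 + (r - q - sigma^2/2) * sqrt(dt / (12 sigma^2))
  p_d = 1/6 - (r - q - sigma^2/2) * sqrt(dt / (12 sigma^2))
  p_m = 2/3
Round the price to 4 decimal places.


dt = T/N = 0.250000; dx = sigma*sqrt(3*dt) = 0.268468
u = exp(dx) = 1.307959; d = 1/u = 0.764550
p_u = 0.173162, p_m = 0.666667, p_d = 0.160171
Discount per step: exp(-r*dt) = 0.984620
Stock lattice S(k, j) with j the centered position index:
  k=0: S(0,+0) = 100.6100
  k=1: S(1,-1) = 76.9214; S(1,+0) = 100.6100; S(1,+1) = 131.5938
  k=2: S(2,-2) = 58.8102; S(2,-1) = 76.9214; S(2,+0) = 100.6100; S(2,+1) = 131.5938; S(2,+2) = 172.1192
Terminal payoffs V(N, j) = max(K - S_T, 0):
  V(2,-2) = 44.729765; V(2,-1) = 26.618626; V(2,+0) = 2.930000; V(2,+1) = 0.000000; V(2,+2) = 0.000000
Backward induction: V(k, j) = exp(-r*dt) * [p_u * V(k+1, j+1) + p_m * V(k+1, j) + p_d * V(k+1, j-1)]
  V(1,-1) = exp(-r*dt) * [p_u*2.930000 + p_m*26.618626 + p_d*44.729765] = 25.026613
  V(1,+0) = exp(-r*dt) * [p_u*0.000000 + p_m*2.930000 + p_d*26.618626] = 6.121259
  V(1,+1) = exp(-r*dt) * [p_u*0.000000 + p_m*0.000000 + p_d*2.930000] = 0.462084
  V(0,+0) = exp(-r*dt) * [p_u*0.462084 + p_m*6.121259 + p_d*25.026613] = 8.043755

Answer: Price = V(0,0) = 8.0438


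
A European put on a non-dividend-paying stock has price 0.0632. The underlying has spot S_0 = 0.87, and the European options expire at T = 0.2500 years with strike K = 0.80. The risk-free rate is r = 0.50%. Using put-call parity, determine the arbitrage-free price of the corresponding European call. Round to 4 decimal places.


Put-call parity: C - P = S_0 * exp(-qT) - K * exp(-rT).
S_0 * exp(-qT) = 0.8700 * 1.00000000 = 0.87000000
K * exp(-rT) = 0.8000 * 0.99875078 = 0.79900062
C = P + S*exp(-qT) - K*exp(-rT)
C = 0.0632 + 0.87000000 - 0.79900062 = 0.1342

Answer: Call price = 0.1342


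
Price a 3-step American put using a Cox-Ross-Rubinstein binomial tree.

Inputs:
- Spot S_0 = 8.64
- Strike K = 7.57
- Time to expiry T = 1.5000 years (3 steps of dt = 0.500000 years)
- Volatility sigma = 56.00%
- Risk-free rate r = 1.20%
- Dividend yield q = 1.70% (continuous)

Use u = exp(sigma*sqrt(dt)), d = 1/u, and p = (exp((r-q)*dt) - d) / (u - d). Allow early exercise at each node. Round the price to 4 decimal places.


Answer: Price = V(0,0) = 1.8008

Derivation:
dt = T/N = 0.500000
u = exp(sigma*sqrt(dt)) = 1.485839; d = 1/u = 0.673020
p = (exp((r-q)*dt) - d) / (u - d) = 0.399207
Discount per step: exp(-r*dt) = 0.994018
Stock lattice S(k, i) with i counting down-moves:
  k=0: S(0,0) = 8.6400
  k=1: S(1,0) = 12.8377; S(1,1) = 5.8149
  k=2: S(2,0) = 19.0747; S(2,1) = 8.6400; S(2,2) = 3.9135
  k=3: S(3,0) = 28.3419; S(3,1) = 12.8377; S(3,2) = 5.8149; S(3,3) = 2.6339
Terminal payoffs V(N, i) = max(K - S_T, 0):
  V(3,0) = 0.000000; V(3,1) = 0.000000; V(3,2) = 1.755105; V(3,3) = 4.936106
Backward induction: V(k, i) = exp(-r*dt) * [p * V(k+1, i) + (1-p) * V(k+1, i+1)]; then take max(V_cont, immediate exercise) for American.
  V(2,0) = exp(-r*dt) * [p*0.000000 + (1-p)*0.000000] = 0.000000; exercise = 0.000000; V(2,0) = max -> 0.000000
  V(2,1) = exp(-r*dt) * [p*0.000000 + (1-p)*1.755105] = 1.048147; exercise = 0.000000; V(2,1) = max -> 1.048147
  V(2,2) = exp(-r*dt) * [p*1.755105 + (1-p)*4.936106] = 3.644298; exercise = 3.656457; V(2,2) = max -> 3.656457
  V(1,0) = exp(-r*dt) * [p*0.000000 + (1-p)*1.048147] = 0.625953; exercise = 0.000000; V(1,0) = max -> 0.625953
  V(1,1) = exp(-r*dt) * [p*1.048147 + (1-p)*3.656457] = 2.599558; exercise = 1.755105; V(1,1) = max -> 2.599558
  V(0,0) = exp(-r*dt) * [p*0.625953 + (1-p)*2.599558] = 1.800844; exercise = 0.000000; V(0,0) = max -> 1.800844


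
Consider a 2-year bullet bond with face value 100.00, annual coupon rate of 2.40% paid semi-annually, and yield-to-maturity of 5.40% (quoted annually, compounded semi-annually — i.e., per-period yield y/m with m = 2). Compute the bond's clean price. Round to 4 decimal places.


Answer: Price = 94.3841

Derivation:
Coupon per period c = face * coupon_rate / m = 1.200000
Periods per year m = 2; per-period yield y/m = 0.027000
Number of cashflows N = 4
Cashflows (t years, CF_t, discount factor 1/(1+y/m)^(m*t), PV):
  t = 0.5000: CF_t = 1.200000, DF = 0.973710, PV = 1.168452
  t = 1.0000: CF_t = 1.200000, DF = 0.948111, PV = 1.137733
  t = 1.5000: CF_t = 1.200000, DF = 0.923185, PV = 1.107822
  t = 2.0000: CF_t = 101.200000, DF = 0.898914, PV = 90.970114
Price P = sum_t PV_t = 94.384120


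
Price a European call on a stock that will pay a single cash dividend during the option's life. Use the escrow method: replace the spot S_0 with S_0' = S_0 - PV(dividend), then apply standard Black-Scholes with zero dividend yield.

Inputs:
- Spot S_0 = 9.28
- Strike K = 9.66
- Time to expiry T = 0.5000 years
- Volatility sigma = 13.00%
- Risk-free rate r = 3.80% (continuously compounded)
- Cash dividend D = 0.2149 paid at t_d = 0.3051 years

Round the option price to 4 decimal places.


Answer: Price = 0.1733

Derivation:
PV(D) = D * exp(-r * t_d) = 0.2149 * 0.98847315 = 0.21242288
S_0' = S_0 - PV(D) = 9.2800 - 0.21242288 = 9.06757712
d1 = (ln(S_0'/K) + (r + sigma^2/2)*T) / (sigma*sqrt(T)) = -0.43583398
d2 = d1 - sigma*sqrt(T) = -0.52775786
exp(-rT) = 0.98117936
N(d1) = 0.33147859; N(d2) = 0.29883370
C = S_0' * N(d1) - K * exp(-rT) * N(d2) = 9.06757712 * 0.33147859 - 9.6600 * 0.98117936 * 0.29883370 = 0.1733


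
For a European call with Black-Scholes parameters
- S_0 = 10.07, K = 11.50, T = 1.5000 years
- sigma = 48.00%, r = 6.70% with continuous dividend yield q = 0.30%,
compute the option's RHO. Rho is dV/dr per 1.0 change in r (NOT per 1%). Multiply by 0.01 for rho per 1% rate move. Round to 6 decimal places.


d1 = 0.2313639534; d2 = -0.3565135849
phi(d1) = 0.3884063581; exp(-qT) = 0.9955101098; exp(-rT) = 0.9043851124
N(d2) = 0.3607279902
Rho = K*T*exp(-rT)*N(d2) = 11.5000 * 1.5000 * 0.9043851124 * 0.3607279902 = 5.627589

Answer: Rho = 5.627589


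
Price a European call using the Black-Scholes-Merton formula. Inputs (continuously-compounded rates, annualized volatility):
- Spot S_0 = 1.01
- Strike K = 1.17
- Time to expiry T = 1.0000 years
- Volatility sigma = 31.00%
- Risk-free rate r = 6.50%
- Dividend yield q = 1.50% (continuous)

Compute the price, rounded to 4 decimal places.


d1 = (ln(S/K) + (r - q + 0.5*sigma^2) * T) / (sigma * sqrt(T)) = -0.15807554
d2 = d1 - sigma * sqrt(T) = -0.46807554
exp(-rT) = 0.93706746; exp(-qT) = 0.98511194
C = S_0 * exp(-qT) * N(d1) - K * exp(-rT) * N(d2)
N(d1) = 0.43719864; N(d2) = 0.31986528
C = 1.0100 * 0.98511194 * 0.43719864 - 1.1700 * 0.93706746 * 0.31986528 = 0.0843

Answer: Price = 0.0843


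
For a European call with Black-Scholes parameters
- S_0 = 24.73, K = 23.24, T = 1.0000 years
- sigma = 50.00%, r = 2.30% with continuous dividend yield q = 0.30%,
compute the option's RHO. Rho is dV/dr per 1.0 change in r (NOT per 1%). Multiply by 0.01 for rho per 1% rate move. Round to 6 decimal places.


d1 = 0.4142842991; d2 = -0.0857157009
phi(d1) = 0.3661345927; exp(-qT) = 0.9970044955; exp(-rT) = 0.9772624838
N(d2) = 0.4658462103
Rho = K*T*exp(-rT)*N(d2) = 23.2400 * 1.0000 * 0.9772624838 * 0.4658462103 = 10.580104

Answer: Rho = 10.580104
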